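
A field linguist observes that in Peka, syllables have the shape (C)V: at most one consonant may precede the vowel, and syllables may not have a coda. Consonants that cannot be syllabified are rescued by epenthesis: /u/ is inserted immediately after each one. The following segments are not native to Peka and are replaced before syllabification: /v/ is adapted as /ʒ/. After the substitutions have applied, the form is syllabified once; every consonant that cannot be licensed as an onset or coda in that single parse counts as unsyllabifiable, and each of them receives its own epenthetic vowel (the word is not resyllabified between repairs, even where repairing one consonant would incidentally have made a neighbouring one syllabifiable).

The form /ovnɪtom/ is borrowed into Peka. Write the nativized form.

oʒunɪtomu

Substitution: /v/ → /ʒ/, giving /oʒnɪtom/.
The consonants /ʒ/, /m/ cannot be parsed into a legal (C)V syllable (no codas are permitted; onsets are limited to one consonant).
Inserting the epenthetic vowel yields /ʒ/ → /ʒu/, /m/ → /mu/.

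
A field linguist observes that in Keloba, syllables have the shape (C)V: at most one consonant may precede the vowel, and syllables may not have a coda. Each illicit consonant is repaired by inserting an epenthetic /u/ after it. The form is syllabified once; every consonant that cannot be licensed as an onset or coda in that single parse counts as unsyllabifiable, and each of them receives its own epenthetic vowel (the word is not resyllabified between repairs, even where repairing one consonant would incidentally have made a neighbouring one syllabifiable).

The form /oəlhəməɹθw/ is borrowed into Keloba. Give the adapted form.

The consonants /l/, /ɹ/, /θ/, /w/ cannot be parsed into a legal (C)V syllable (no codas are permitted; onsets are limited to one consonant).
Each unlicensed consonant becomes the onset of a new syllable: /l/ → /lu/, /ɹ/ → /ɹu/, /θ/ → /θu/, /w/ → /wu/.

oəluhəməɹuθuwu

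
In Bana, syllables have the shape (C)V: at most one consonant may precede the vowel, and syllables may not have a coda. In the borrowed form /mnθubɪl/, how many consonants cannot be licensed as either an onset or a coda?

Syllabifying with onset maximization leaves /m/, /n/, /l/ stranded (no codas are permitted; onsets are limited to one consonant).

3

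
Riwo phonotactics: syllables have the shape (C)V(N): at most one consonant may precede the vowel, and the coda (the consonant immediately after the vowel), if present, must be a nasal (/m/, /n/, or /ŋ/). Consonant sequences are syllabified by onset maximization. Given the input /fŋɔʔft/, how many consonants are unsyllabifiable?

4

The consonants /f/, /ʔ/, /f/, /t/ cannot be parsed into a legal (C)V(N) syllable (only a nasal (/m/, /n/, or /ŋ/) is licensed in coda position; onsets are limited to one consonant).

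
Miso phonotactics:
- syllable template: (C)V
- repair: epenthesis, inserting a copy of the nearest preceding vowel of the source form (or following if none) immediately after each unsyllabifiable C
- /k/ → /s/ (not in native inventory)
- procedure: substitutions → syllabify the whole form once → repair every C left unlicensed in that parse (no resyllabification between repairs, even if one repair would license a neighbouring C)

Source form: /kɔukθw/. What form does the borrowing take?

Substitution: /k/ → /s/, giving /sɔusθw/.
Under (C)V, the unsyllabifiable consonants are /s/, /θ/, /w/ (no codas are permitted; onsets are limited to one consonant).
Each unlicensed consonant becomes the onset of a new syllable: /s/ → /su/, /θ/ → /θu/, /w/ → /wu/.

sɔusuθuwu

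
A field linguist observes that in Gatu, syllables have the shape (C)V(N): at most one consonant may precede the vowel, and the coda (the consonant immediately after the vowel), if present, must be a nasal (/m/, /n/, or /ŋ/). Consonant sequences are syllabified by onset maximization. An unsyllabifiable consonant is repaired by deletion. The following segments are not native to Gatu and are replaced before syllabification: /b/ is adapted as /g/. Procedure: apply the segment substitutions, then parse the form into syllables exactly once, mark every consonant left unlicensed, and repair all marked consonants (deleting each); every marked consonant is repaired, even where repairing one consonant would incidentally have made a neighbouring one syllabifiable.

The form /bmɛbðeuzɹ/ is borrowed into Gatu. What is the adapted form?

Substitution: /b/ → /g/, giving /gmɛgðeuzɹ/.
Under (C)V(N), the unsyllabifiable consonants are /g/, /g/, /z/, /ɹ/ (only a nasal (/m/, /n/, or /ŋ/) is licensed in coda position; onsets are limited to one consonant).
Deleting the stranded consonants removes /g/, /g/, /z/, /ɹ/.

mɛðeu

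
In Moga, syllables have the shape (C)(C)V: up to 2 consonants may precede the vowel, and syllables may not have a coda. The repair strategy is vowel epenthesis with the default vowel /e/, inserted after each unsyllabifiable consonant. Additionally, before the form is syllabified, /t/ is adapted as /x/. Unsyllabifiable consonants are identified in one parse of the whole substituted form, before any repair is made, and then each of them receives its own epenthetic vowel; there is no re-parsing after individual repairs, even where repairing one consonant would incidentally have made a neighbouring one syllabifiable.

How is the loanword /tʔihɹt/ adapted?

Substitution: /t/ → /x/, giving /xʔihɹx/.
Under (C)(C)V, the unsyllabifiable consonants are /h/, /ɹ/, /x/ (no codas are permitted; onsets may contain at most 2 consonants).
Epenthesis after each stranded consonant: /h/ → /he/, /ɹ/ → /ɹe/, /x/ → /xe/.

xʔiheɹexe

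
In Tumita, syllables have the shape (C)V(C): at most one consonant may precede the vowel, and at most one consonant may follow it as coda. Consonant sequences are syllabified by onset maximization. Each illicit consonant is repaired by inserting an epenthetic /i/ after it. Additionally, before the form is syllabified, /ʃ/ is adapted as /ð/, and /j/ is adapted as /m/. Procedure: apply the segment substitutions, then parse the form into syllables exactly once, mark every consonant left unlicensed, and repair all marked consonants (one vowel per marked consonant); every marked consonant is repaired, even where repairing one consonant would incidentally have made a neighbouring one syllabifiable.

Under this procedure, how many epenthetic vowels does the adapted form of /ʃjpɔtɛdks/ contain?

After substitution the input is /ðmpɔtɛdks/.
The unsyllabifiable consonants are /ð/, /m/, /k/, /s/; each receives one epenthetic vowel.

4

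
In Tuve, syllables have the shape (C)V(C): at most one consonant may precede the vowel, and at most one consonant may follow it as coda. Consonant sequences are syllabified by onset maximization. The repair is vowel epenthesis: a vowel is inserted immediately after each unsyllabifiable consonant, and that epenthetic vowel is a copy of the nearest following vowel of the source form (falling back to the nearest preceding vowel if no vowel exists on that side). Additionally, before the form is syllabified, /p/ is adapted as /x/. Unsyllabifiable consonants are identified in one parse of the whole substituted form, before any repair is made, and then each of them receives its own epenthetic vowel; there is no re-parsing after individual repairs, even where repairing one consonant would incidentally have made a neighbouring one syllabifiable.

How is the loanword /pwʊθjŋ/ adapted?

Substitution: /p/ → /x/, giving /xwʊθjŋ/.
Syllabifying with onset maximization leaves /x/, /j/, /ŋ/ stranded (at most one coda consonant is licensed; onsets are limited to one consonant).
Inserting the epenthetic vowel yields /x/ → /xʊ/, /j/ → /jʊ/, /ŋ/ → /ŋʊ/.

xʊwʊθjʊŋʊ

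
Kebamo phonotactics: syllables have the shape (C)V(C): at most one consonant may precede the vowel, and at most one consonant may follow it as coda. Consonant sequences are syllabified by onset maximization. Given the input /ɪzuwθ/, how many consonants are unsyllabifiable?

Under (C)V(C), the unsyllabifiable consonants are /θ/ (at most one coda consonant is licensed; onsets are limited to one consonant).

1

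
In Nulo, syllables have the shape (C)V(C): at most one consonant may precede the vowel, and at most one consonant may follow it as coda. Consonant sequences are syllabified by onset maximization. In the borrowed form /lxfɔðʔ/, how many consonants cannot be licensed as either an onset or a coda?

3

Syllabifying with onset maximization leaves /l/, /x/, /ʔ/ stranded (at most one coda consonant is licensed; onsets are limited to one consonant).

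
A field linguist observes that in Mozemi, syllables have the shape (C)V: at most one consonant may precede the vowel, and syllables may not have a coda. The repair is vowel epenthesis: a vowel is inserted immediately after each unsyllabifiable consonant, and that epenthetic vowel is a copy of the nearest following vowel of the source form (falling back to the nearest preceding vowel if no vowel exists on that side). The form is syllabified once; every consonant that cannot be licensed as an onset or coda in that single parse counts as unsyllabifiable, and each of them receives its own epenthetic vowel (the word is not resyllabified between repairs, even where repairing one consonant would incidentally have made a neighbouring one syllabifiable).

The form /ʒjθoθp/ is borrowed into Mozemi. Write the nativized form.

Under (C)V, the unsyllabifiable consonants are /ʒ/, /j/, /θ/, /p/ (no codas are permitted; onsets are limited to one consonant).
Inserting the epenthetic vowel yields /ʒ/ → /ʒo/, /j/ → /jo/, /θ/ → /θo/, /p/ → /po/.

ʒojoθoθopo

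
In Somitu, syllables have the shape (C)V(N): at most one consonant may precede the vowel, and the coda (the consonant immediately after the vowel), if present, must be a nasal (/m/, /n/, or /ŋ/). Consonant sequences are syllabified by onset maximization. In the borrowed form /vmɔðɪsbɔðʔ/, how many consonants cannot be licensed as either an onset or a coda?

4

Under (C)V(N), the unsyllabifiable consonants are /v/, /s/, /ð/, /ʔ/ (only a nasal (/m/, /n/, or /ŋ/) is licensed in coda position; onsets are limited to one consonant).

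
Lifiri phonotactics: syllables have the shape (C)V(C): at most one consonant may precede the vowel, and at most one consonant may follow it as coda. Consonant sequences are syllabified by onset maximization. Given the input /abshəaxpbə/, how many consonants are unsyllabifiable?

The consonants /s/, /p/ cannot be parsed into a legal (C)V(C) syllable (at most one coda consonant is licensed; onsets are limited to one consonant).

2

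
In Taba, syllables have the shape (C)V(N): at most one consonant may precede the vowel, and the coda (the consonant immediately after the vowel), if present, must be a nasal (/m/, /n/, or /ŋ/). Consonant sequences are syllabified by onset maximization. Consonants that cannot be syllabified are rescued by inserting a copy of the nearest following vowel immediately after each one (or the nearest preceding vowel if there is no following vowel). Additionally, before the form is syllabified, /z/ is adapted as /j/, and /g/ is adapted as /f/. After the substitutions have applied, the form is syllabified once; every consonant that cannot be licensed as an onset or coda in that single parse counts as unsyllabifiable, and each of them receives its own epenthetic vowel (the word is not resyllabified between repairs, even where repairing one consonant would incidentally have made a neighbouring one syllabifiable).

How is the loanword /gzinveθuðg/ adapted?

fijinveθuðufu

Substitution: /g/ → /f/, /z/ → /j/, giving /fjinveθuðf/.
The consonants /f/, /ð/, /f/ cannot be parsed into a legal (C)V(N) syllable (only a nasal (/m/, /n/, or /ŋ/) is licensed in coda position; onsets are limited to one consonant).
Each unlicensed consonant becomes the onset of a new syllable: /f/ → /fi/, /ð/ → /ðu/, /f/ → /fu/.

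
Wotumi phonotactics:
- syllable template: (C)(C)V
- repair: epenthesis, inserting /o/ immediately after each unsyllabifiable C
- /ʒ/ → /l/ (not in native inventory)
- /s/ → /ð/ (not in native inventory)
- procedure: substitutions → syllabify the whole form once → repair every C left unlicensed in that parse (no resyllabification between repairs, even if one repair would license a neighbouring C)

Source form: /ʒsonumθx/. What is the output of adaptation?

lðonumoθoxo

Substitution: /ʒ/ → /l/, /s/ → /ð/, giving /lðonumθx/.
Syllabifying with onset maximization leaves /m/, /θ/, /x/ stranded (no codas are permitted; onsets may contain at most 2 consonants).
Epenthesis after each stranded consonant: /m/ → /mo/, /θ/ → /θo/, /x/ → /xo/.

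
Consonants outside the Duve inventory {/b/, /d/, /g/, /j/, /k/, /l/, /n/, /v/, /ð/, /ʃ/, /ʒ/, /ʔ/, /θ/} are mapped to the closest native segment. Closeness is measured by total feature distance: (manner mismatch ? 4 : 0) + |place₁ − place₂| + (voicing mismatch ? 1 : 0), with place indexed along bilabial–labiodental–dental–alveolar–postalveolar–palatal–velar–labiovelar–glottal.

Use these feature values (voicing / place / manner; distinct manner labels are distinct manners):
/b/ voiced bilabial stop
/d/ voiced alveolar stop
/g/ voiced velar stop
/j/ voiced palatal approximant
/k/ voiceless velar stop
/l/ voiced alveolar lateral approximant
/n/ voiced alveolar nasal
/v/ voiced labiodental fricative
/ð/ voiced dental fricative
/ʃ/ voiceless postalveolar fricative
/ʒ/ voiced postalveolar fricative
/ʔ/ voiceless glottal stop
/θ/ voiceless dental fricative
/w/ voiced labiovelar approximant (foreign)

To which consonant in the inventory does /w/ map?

j

/j/ is closest: same manner (approximant), place distance 2 (labiovelar→palatal), same voicing; total 2. Next closest is /g/ at distance 5.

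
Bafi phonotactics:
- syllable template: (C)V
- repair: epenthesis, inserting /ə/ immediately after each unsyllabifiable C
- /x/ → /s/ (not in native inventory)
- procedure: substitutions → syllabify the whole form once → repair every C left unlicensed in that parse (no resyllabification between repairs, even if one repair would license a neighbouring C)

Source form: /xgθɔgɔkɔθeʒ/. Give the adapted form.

Substitution: /x/ → /s/, giving /sgθɔgɔkɔθeʒ/.
Syllabifying with onset maximization leaves /s/, /g/, /ʒ/ stranded (no codas are permitted; onsets are limited to one consonant).
Each unlicensed consonant becomes the onset of a new syllable: /s/ → /sə/, /g/ → /gə/, /ʒ/ → /ʒə/.

səgəθɔgɔkɔθeʒə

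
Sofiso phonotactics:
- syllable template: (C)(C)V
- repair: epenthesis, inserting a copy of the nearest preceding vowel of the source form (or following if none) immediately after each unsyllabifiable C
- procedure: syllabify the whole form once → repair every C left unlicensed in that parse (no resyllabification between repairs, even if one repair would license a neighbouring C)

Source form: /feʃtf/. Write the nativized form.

feʃetefe

The consonants /ʃ/, /t/, /f/ cannot be parsed into a legal (C)(C)V syllable (no codas are permitted; onsets may contain at most 2 consonants).
Each unlicensed consonant becomes the onset of a new syllable: /ʃ/ → /ʃe/, /t/ → /te/, /f/ → /fe/.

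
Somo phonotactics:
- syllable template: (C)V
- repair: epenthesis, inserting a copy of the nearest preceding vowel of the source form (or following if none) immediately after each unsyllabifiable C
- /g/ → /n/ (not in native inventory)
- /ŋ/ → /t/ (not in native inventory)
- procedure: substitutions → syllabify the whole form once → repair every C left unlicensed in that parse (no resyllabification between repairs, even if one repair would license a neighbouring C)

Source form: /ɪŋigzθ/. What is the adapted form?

ɪtiniziθi

Substitution: /ŋ/ → /t/, /g/ → /n/, giving /ɪtinzθ/.
Under (C)V, the unsyllabifiable consonants are /n/, /z/, /θ/ (no codas are permitted; onsets are limited to one consonant).
Inserting the epenthetic vowel yields /n/ → /ni/, /z/ → /zi/, /θ/ → /θi/.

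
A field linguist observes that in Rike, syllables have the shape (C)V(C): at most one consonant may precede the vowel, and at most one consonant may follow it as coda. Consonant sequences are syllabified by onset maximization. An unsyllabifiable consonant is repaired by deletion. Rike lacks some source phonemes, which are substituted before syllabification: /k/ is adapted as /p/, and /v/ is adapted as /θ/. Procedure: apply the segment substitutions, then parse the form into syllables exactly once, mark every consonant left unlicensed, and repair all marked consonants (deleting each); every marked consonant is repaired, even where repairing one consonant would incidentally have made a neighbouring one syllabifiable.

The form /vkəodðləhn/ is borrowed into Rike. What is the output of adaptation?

Substitution: /v/ → /θ/, /k/ → /p/, giving /θpəodðləhn/.
Syllabifying with onset maximization leaves /θ/, /ð/, /n/ stranded (at most one coda consonant is licensed; onsets are limited to one consonant).
Deletion applies to /θ/, /ð/, /n/.

pəodləh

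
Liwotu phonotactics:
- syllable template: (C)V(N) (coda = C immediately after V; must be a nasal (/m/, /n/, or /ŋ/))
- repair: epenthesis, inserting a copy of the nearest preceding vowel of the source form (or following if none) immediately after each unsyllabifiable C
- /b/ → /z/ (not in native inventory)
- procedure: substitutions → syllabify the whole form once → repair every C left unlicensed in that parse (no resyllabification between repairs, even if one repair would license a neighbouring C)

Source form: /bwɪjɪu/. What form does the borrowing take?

Substitution: /b/ → /z/, giving /zwɪjɪu/.
Syllabifying with onset maximization leaves /z/ stranded (only a nasal (/m/, /n/, or /ŋ/) is licensed in coda position; onsets are limited to one consonant).
Epenthesis after each stranded consonant: /z/ → /zɪ/.

zɪwɪjɪu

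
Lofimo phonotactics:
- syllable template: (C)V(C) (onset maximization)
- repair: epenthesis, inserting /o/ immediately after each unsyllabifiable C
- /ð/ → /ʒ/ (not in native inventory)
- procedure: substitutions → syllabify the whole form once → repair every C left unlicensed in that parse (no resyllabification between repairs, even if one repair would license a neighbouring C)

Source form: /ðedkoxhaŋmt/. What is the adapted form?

Substitution: /ð/ → /ʒ/, giving /ʒedkoxhaŋmt/.
The consonants /m/, /t/ cannot be parsed into a legal (C)V(C) syllable (at most one coda consonant is licensed; onsets are limited to one consonant).
Epenthesis after each stranded consonant: /m/ → /mo/, /t/ → /to/.

ʒedkoxhaŋmoto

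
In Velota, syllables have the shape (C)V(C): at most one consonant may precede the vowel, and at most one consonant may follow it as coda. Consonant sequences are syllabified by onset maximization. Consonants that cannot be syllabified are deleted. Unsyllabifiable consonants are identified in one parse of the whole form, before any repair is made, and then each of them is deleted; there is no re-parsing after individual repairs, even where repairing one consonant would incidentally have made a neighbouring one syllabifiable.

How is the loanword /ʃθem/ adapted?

θem

Under (C)V(C), the unsyllabifiable consonants are /ʃ/ (at most one coda consonant is licensed; onsets are limited to one consonant).
Deleting the stranded consonants removes /ʃ/.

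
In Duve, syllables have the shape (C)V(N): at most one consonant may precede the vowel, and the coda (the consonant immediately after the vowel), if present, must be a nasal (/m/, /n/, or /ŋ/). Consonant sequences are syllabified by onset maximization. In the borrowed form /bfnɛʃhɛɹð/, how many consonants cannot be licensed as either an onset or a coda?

The consonants /b/, /f/, /ʃ/, /ɹ/, /ð/ cannot be parsed into a legal (C)V(N) syllable (only a nasal (/m/, /n/, or /ŋ/) is licensed in coda position; onsets are limited to one consonant).

5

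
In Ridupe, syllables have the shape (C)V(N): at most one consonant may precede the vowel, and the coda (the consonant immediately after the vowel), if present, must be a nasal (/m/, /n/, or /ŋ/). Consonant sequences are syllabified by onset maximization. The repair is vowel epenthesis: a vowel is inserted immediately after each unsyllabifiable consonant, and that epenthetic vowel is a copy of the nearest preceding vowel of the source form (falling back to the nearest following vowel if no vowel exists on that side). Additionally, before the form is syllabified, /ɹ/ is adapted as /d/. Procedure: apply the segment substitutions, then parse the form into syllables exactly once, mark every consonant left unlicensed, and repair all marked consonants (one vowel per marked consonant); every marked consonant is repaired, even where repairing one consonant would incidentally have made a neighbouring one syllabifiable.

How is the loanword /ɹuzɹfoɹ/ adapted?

Substitution: /ɹ/ → /d/, giving /duzdfod/.
Syllabifying with onset maximization leaves /z/, /d/, /d/ stranded (only a nasal (/m/, /n/, or /ŋ/) is licensed in coda position; onsets are limited to one consonant).
Each unlicensed consonant becomes the onset of a new syllable: /z/ → /zu/, /d/ → /du/, /d/ → /do/.

duzudufodo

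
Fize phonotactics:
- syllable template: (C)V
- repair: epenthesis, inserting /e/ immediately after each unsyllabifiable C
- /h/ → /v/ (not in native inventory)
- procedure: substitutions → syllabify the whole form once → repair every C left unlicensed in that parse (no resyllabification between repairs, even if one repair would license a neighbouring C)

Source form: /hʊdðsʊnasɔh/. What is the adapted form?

vʊdeðesʊnasɔve

Substitution: /h/ → /v/, giving /vʊdðsʊnasɔv/.
The consonants /d/, /ð/, /v/ cannot be parsed into a legal (C)V syllable (no codas are permitted; onsets are limited to one consonant).
Epenthesis after each stranded consonant: /d/ → /de/, /ð/ → /ðe/, /v/ → /ve/.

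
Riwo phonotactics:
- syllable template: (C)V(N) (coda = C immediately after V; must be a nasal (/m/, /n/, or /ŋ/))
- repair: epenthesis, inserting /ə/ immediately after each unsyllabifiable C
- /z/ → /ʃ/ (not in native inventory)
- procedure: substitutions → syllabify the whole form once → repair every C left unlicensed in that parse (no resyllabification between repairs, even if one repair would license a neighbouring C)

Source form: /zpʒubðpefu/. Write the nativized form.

ʃəpəʒubəðəpefu

Substitution: /z/ → /ʃ/, giving /ʃpʒubðpefu/.
Syllabifying with onset maximization leaves /ʃ/, /p/, /b/, /ð/ stranded (only a nasal (/m/, /n/, or /ŋ/) is licensed in coda position; onsets are limited to one consonant).
Each unlicensed consonant becomes the onset of a new syllable: /ʃ/ → /ʃə/, /p/ → /pə/, /b/ → /bə/, /ð/ → /ðə/.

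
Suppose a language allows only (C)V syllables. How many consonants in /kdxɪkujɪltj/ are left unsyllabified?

Syllabifying with onset maximization leaves /k/, /d/, /l/, /t/, /j/ stranded (no codas are permitted; onsets are limited to one consonant).

5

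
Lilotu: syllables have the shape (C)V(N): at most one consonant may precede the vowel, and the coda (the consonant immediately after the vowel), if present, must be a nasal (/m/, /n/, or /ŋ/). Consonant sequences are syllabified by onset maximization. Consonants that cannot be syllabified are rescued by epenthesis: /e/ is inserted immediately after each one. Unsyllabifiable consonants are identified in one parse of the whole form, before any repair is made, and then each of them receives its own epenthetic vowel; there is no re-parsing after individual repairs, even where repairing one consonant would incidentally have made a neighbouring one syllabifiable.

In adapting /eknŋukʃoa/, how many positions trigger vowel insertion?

3

The unsyllabifiable consonants are /k/, /n/, /k/; each receives one epenthetic vowel.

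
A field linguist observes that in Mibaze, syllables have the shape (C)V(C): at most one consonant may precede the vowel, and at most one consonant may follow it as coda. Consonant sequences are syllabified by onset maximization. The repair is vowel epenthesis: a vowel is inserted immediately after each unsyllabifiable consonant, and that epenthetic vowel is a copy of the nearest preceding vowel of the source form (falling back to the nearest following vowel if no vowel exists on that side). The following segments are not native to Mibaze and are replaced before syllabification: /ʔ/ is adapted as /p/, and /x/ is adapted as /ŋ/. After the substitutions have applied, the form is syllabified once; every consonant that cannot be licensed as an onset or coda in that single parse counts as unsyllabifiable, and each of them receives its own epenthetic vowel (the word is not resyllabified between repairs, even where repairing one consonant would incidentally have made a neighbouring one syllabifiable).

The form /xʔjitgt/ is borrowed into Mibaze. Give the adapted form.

Substitution: /x/ → /ŋ/, /ʔ/ → /p/, giving /ŋpjitgt/.
Under (C)V(C), the unsyllabifiable consonants are /ŋ/, /p/, /g/, /t/ (at most one coda consonant is licensed; onsets are limited to one consonant).
Epenthesis after each stranded consonant: /ŋ/ → /ŋi/, /p/ → /pi/, /g/ → /gi/, /t/ → /ti/.

ŋipijitgiti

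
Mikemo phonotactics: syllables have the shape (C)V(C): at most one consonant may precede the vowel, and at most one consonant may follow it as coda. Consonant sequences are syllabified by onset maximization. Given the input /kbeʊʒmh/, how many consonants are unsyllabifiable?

The consonants /k/, /m/, /h/ cannot be parsed into a legal (C)V(C) syllable (at most one coda consonant is licensed; onsets are limited to one consonant).

3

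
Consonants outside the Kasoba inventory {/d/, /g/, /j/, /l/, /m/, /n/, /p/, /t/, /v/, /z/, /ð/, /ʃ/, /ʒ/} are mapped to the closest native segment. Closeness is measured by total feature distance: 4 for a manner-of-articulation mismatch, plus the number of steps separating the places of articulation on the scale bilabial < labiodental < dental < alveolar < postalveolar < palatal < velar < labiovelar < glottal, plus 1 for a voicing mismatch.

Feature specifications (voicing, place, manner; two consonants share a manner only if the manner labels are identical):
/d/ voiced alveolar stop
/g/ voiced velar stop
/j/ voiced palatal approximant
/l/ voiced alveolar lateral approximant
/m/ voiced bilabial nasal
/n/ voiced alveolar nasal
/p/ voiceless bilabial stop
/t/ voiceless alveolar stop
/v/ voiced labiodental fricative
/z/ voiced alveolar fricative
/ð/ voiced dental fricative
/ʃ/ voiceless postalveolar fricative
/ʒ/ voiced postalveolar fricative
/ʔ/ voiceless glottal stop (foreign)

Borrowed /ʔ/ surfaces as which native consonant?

/g/ is closest: same manner (stop), place distance 2 (glottal→velar), voicing differs (+1); total 3. Next closest is /t/ at distance 5.

g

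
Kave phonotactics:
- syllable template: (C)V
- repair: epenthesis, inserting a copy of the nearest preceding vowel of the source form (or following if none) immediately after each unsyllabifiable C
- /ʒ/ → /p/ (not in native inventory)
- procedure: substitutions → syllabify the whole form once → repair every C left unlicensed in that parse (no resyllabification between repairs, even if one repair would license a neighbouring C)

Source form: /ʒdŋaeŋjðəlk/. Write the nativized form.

padaŋaeŋejeðələkə

Substitution: /ʒ/ → /p/, giving /pdŋaeŋjðəlk/.
Syllabifying with onset maximization leaves /p/, /d/, /ŋ/, /j/, /l/, /k/ stranded (no codas are permitted; onsets are limited to one consonant).
Each unlicensed consonant becomes the onset of a new syllable: /p/ → /pa/, /d/ → /da/, /ŋ/ → /ŋe/, /j/ → /je/, /l/ → /lə/, /k/ → /kə/.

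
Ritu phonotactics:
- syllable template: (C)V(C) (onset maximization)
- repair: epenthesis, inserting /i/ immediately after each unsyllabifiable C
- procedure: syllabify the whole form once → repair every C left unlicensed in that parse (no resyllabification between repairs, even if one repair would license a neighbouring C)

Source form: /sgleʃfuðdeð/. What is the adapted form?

sigileʃfuðdeð

Under (C)V(C), the unsyllabifiable consonants are /s/, /g/ (at most one coda consonant is licensed; onsets are limited to one consonant).
Inserting the epenthetic vowel yields /s/ → /si/, /g/ → /gi/.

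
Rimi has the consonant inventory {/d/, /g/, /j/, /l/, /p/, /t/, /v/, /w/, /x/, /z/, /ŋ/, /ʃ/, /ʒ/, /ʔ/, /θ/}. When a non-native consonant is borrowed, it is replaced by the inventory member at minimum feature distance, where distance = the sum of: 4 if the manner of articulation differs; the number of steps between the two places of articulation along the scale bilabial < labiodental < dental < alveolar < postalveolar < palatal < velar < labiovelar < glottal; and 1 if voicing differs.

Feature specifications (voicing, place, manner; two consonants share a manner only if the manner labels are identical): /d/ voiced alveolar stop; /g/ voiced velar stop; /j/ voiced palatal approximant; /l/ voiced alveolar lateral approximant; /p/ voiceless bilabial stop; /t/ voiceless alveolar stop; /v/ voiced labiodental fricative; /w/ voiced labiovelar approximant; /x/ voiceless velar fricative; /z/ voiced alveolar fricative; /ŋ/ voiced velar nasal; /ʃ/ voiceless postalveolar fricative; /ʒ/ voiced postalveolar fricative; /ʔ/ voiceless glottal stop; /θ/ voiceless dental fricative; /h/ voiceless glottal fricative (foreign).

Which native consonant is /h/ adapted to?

x

/x/ is closest: same manner (fricative), place distance 2 (glottal→velar), same voicing; total 2. Next closest is /ʃ/ at distance 4.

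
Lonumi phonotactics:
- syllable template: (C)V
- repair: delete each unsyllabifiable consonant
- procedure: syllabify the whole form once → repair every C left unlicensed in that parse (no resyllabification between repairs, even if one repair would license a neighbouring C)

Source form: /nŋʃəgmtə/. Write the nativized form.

Under (C)V, the unsyllabifiable consonants are /n/, /ŋ/, /g/, /m/ (no codas are permitted; onsets are limited to one consonant).
Deleting the stranded consonants removes /n/, /ŋ/, /g/, /m/.

ʃətə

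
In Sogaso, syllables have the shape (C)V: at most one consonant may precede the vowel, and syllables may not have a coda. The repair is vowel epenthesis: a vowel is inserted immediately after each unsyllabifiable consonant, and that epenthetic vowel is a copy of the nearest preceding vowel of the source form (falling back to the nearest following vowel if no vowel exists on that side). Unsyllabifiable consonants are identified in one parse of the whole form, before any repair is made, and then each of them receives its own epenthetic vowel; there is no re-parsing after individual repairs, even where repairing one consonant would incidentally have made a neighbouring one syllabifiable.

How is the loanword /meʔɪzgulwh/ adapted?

meʔɪzɪguluwuhu

Syllabifying with onset maximization leaves /z/, /l/, /w/, /h/ stranded (no codas are permitted; onsets are limited to one consonant).
Inserting the epenthetic vowel yields /z/ → /zɪ/, /l/ → /lu/, /w/ → /wu/, /h/ → /hu/.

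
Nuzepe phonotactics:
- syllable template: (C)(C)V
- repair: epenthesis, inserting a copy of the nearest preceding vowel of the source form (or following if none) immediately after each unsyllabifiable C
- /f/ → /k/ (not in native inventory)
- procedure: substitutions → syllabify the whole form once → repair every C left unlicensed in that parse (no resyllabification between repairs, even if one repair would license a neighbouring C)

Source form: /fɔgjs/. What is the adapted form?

Substitution: /f/ → /k/, giving /kɔgjs/.
Syllabifying with onset maximization leaves /g/, /j/, /s/ stranded (no codas are permitted; onsets may contain at most 2 consonants).
Epenthesis after each stranded consonant: /g/ → /gɔ/, /j/ → /jɔ/, /s/ → /sɔ/.

kɔgɔjɔsɔ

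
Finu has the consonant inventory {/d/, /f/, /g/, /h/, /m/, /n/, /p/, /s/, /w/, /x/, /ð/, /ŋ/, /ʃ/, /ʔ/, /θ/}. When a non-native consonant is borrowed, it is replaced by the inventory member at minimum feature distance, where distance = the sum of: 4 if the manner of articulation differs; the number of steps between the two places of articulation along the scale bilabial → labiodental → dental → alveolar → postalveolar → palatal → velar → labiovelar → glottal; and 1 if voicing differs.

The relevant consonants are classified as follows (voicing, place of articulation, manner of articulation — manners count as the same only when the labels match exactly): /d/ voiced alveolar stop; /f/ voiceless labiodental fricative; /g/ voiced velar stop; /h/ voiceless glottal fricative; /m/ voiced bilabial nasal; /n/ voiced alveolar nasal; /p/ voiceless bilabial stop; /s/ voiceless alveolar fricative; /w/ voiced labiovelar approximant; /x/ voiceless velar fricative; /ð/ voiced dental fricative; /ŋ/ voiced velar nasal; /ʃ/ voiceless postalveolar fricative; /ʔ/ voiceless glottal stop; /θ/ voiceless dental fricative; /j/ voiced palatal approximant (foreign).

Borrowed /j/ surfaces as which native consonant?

w

/w/ is closest: same manner (approximant), place distance 2 (palatal→labiovelar), same voicing; total 2. Next closest is /g/ at distance 5.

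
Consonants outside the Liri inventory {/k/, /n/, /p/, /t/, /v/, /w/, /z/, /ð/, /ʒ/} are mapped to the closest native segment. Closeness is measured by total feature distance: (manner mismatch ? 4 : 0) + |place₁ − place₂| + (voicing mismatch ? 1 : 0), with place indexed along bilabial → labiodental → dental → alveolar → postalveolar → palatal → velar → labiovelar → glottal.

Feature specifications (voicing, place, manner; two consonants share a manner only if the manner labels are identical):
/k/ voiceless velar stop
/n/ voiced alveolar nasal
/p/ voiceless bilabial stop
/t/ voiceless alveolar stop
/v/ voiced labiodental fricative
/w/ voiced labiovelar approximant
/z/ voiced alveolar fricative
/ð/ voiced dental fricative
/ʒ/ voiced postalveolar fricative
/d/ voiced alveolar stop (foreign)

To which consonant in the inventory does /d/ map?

/t/ is closest: same manner (stop), place distance 0 (alveolar→alveolar), voicing differs (+1); total 1. Next closest is /k/ at distance 4.

t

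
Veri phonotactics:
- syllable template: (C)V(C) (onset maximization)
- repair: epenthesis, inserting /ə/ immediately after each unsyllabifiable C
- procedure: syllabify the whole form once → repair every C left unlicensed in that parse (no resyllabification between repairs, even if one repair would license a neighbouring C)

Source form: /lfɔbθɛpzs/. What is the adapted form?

Under (C)V(C), the unsyllabifiable consonants are /l/, /z/, /s/ (at most one coda consonant is licensed; onsets are limited to one consonant).
Inserting the epenthetic vowel yields /l/ → /lə/, /z/ → /zə/, /s/ → /sə/.

ləfɔbθɛpzəsə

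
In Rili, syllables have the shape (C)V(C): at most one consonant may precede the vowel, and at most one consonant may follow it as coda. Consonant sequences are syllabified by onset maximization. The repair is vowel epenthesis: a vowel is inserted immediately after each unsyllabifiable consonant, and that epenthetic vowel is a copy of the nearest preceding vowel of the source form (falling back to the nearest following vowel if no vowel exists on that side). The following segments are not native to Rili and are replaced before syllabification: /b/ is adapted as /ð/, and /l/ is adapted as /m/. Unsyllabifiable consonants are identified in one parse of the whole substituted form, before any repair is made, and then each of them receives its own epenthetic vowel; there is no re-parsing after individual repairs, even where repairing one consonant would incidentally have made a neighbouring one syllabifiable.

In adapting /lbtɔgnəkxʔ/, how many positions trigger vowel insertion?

After substitution the input is /mðtɔgnəkxʔ/.
The unsyllabifiable consonants are /m/, /ð/, /x/, /ʔ/; each receives one epenthetic vowel.

4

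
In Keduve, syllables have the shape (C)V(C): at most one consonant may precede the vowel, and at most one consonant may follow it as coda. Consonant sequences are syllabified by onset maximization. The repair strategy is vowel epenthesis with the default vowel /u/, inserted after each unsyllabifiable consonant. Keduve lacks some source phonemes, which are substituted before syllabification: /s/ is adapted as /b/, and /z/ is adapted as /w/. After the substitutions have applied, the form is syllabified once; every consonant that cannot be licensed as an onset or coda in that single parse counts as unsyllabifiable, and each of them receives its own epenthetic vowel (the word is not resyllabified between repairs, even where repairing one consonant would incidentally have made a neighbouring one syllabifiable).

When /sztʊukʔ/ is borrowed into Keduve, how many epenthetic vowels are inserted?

3

After substitution the input is /bwtʊukʔ/.
The unsyllabifiable consonants are /b/, /w/, /ʔ/; each receives one epenthetic vowel.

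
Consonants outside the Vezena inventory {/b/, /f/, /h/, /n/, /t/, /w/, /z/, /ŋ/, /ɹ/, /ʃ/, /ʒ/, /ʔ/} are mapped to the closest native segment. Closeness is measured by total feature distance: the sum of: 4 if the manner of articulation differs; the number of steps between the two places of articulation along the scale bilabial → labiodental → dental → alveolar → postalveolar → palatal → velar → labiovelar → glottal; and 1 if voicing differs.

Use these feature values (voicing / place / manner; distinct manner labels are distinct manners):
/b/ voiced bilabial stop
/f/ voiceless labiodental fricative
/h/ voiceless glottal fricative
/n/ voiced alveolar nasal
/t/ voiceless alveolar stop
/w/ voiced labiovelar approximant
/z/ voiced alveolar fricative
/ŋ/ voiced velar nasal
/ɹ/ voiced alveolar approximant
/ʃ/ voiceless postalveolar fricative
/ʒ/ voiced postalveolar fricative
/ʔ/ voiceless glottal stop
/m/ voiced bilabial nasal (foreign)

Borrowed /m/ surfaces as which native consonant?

n

/n/ is closest: same manner (nasal), place distance 3 (bilabial→alveolar), same voicing; total 3. Next closest is /b/ at distance 4.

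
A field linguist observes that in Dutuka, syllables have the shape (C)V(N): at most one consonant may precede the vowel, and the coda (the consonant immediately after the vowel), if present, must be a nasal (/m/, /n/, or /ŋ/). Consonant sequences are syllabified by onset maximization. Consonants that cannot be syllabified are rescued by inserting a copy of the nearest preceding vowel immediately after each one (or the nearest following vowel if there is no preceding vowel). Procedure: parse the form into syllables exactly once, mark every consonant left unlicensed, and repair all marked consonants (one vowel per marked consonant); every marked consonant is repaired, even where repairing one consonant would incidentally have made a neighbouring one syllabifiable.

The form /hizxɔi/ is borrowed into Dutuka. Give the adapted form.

Syllabifying with onset maximization leaves /z/ stranded (only a nasal (/m/, /n/, or /ŋ/) is licensed in coda position; onsets are limited to one consonant).
Each unlicensed consonant becomes the onset of a new syllable: /z/ → /zi/.

hizixɔi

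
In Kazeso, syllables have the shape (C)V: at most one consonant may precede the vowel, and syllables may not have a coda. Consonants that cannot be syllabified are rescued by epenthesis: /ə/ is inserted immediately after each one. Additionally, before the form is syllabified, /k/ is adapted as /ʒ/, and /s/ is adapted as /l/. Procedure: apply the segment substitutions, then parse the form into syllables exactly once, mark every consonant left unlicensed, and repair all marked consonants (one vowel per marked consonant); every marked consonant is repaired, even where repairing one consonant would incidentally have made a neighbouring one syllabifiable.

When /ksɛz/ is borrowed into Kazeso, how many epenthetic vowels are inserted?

After substitution the input is /ʒlɛz/.
The unsyllabifiable consonants are /ʒ/, /z/; each receives one epenthetic vowel.

2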